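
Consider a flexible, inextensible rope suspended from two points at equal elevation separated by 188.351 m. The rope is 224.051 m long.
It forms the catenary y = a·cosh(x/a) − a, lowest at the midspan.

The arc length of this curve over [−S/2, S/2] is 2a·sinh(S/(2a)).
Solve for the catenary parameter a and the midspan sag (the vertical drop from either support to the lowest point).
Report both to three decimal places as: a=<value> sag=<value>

a=90.719 sag=53.433

seed: a₀ = √(S³/(24(L−S))) = √(188.351³/(24·35.700)) = 88.310464
iter 1: u=1.066414  f(a)=+2.086e+00  f'(a)=-9.043e-01  a ← 88.310464 − (+2.086e+00/-9.043e-01) = 90.617085
iter 2: u=1.039269  f(a)=+8.452e-02  f'(a)=-8.323e-01  a ← 90.617085 − (+8.452e-02/-8.323e-01) = 90.718625
iter 3: u=1.038105  f(a)=+1.517e-04  f'(a)=-8.293e-01  a ← 90.718625 − (+1.517e-04/-8.293e-01) = 90.718808
iter 4: u=1.038103  f(a)=+4.910e-10  f'(a)=-8.293e-01  a ← 90.718808 − (+4.910e-10/-8.293e-01) = 90.718808
iter 5: u=1.038103  f(a)=+5.684e-14  f'(a)=-8.293e-01  a ← 90.718808 − (+5.684e-14/-8.293e-01) = 90.718808
converged: |Δa| < 1e-12 after 5 iterations
sag = a·(cosh(S/(2a)) − 1) = 90.718808·(cosh(1.038103) − 1) = 53.432553
T_max/T_min = cosh(S/(2a)) = 1.588991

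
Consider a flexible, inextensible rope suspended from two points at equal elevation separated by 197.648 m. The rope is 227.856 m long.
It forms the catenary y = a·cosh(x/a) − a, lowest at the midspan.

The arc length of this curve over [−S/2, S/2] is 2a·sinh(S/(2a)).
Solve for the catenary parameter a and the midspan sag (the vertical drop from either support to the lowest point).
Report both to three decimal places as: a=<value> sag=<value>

seed: a₀ = √(S³/(24(L−S))) = √(197.648³/(24·30.208)) = 103.198178
iter 1: u=0.957614  f(a)=+1.416e+00  f'(a)=-6.409e-01  a ← 103.198178 − (+1.416e+00/-6.409e-01) = 105.407070
iter 2: u=0.937546  f(a)=+4.673e-02  f'(a)=-5.992e-01  a ← 105.407070 − (+4.673e-02/-5.992e-01) = 105.485053
iter 3: u=0.936853  f(a)=+5.477e-05  f'(a)=-5.978e-01  a ← 105.485053 − (+5.477e-05/-5.978e-01) = 105.485145
iter 4: u=0.936852  f(a)=+7.543e-11  f'(a)=-5.978e-01  a ← 105.485145 − (+7.543e-11/-5.978e-01) = 105.485145
iter 5: u=0.936852  f(a)=+2.842e-14  f'(a)=-5.978e-01  a ← 105.485145 − (+2.842e-14/-5.978e-01) = 105.485145
converged: |Δa| < 1e-12 after 5 iterations
sag = a·(cosh(S/(2a)) − 1) = 105.485145·(cosh(0.936852) − 1) = 49.778196
T_max/T_min = cosh(S/(2a)) = 1.471898

a=105.485 sag=49.778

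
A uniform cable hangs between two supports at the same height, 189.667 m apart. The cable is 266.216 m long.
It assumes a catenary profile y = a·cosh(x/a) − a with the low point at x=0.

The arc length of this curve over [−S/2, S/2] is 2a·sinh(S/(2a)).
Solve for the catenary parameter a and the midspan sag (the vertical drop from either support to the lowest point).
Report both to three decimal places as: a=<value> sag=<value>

a=64.334 sag=83.506

seed: a₀ = √(S³/(24(L−S))) = √(189.667³/(24·76.549)) = 60.941379
iter 1: u=1.556143  f(a)=+9.821e+00  f'(a)=-3.176e+00  a ← 60.941379 − (+9.821e+00/-3.176e+00) = 64.034090
iter 2: u=1.480985  f(a)=+7.971e-01  f'(a)=-2.679e+00  a ← 64.034090 − (+7.971e-01/-2.679e+00) = 64.331619
iter 3: u=1.474135  f(a)=+6.277e-03  f'(a)=-2.637e+00  a ← 64.331619 − (+6.277e-03/-2.637e+00) = 64.333999
iter 4: u=1.474081  f(a)=+3.959e-07  f'(a)=-2.637e+00  a ← 64.333999 − (+3.959e-07/-2.637e+00) = 64.333999
iter 5: u=1.474081  f(a)=+5.684e-14  f'(a)=-2.637e+00  a ← 64.333999 − (+5.684e-14/-2.637e+00) = 64.333999
converged: |Δa| < 1e-12 after 5 iterations
sag = a·(cosh(S/(2a)) − 1) = 64.333999·(cosh(1.474081) − 1) = 83.505789
T_max/T_min = cosh(S/(2a)) = 2.298004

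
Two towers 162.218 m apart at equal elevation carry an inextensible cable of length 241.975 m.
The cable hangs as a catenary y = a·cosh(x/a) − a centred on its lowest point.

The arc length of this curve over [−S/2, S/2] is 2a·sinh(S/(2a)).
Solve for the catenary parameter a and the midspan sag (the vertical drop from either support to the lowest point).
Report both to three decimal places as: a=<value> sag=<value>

seed: a₀ = √(S³/(24(L−S))) = √(162.218³/(24·79.757)) = 47.223540
iter 1: u=1.717554  f(a)=+1.263e+01  f'(a)=-4.485e+00  a ← 47.223540 − (+1.263e+01/-4.485e+00) = 50.038379
iter 2: u=1.620936  f(a)=+1.217e+00  f'(a)=-3.659e+00  a ← 50.038379 − (+1.217e+00/-3.659e+00) = 50.370979
iter 3: u=1.610233  f(a)=+1.397e-02  f'(a)=-3.575e+00  a ← 50.370979 − (+1.397e-02/-3.575e+00) = 50.374885
iter 4: u=1.610108  f(a)=+1.887e-06  f'(a)=-3.574e+00  a ← 50.374885 − (+1.887e-06/-3.574e+00) = 50.374886
iter 5: u=1.610108  f(a)=+0.000e+00  f'(a)=-3.574e+00  a ← 50.374886 − (+0.000e+00/-3.574e+00) = 50.374886
converged: |Δa| < 1e-12 after 5 iterations
sag = a·(cosh(S/(2a)) − 1) = 50.374886·(cosh(1.610108) − 1) = 80.680844
T_max/T_min = cosh(S/(2a)) = 2.601608

a=50.375 sag=80.681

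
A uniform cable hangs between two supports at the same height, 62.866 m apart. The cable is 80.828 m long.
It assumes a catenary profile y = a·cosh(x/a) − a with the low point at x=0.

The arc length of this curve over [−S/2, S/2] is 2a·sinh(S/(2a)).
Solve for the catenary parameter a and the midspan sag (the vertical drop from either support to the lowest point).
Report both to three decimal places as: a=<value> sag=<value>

a=24.975 sag=22.533

seed: a₀ = √(S³/(24(L−S))) = √(62.866³/(24·17.962)) = 24.007159
iter 1: u=1.309318  f(a)=+1.604e+00  f'(a)=-1.769e+00  a ← 24.007159 − (+1.604e+00/-1.769e+00) = 24.913813
iter 2: u=1.261670  f(a)=+9.534e-02  f'(a)=-1.564e+00  a ← 24.913813 − (+9.534e-02/-1.564e+00) = 24.974754
iter 3: u=1.258591  f(a)=+3.840e-04  f'(a)=-1.552e+00  a ← 24.974754 − (+3.840e-04/-1.552e+00) = 24.975001
iter 4: u=1.258579  f(a)=+6.282e-09  f'(a)=-1.552e+00  a ← 24.975001 − (+6.282e-09/-1.552e+00) = 24.975001
iter 5: u=1.258579  f(a)=+0.000e+00  f'(a)=-1.552e+00  a ← 24.975001 − (+0.000e+00/-1.552e+00) = 24.975001
converged: |Δa| < 1e-12 after 5 iterations
sag = a·(cosh(S/(2a)) − 1) = 24.975001·(cosh(1.258579) − 1) = 22.533336
T_max/T_min = cosh(S/(2a)) = 1.902236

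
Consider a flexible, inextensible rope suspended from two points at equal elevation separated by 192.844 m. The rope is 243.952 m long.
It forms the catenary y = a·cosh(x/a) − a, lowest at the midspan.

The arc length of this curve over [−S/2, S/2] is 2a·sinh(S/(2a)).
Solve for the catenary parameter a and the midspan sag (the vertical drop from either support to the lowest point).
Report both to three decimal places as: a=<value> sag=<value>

seed: a₀ = √(S³/(24(L−S))) = √(192.844³/(24·51.108)) = 76.464373
iter 1: u=1.261006  f(a)=+4.221e+00  f'(a)=-1.562e+00  a ← 76.464373 − (+4.221e+00/-1.562e+00) = 79.166882
iter 2: u=1.217959  f(a)=+2.341e-01  f'(a)=-1.393e+00  a ← 79.166882 − (+2.341e-01/-1.393e+00) = 79.334937
iter 3: u=1.215379  f(a)=+8.136e-04  f'(a)=-1.383e+00  a ← 79.334937 − (+8.136e-04/-1.383e+00) = 79.335525
iter 4: u=1.215370  f(a)=+9.903e-09  f'(a)=-1.383e+00  a ← 79.335525 − (+9.903e-09/-1.383e+00) = 79.335525
iter 5: u=1.215370  f(a)=+8.527e-14  f'(a)=-1.383e+00  a ← 79.335525 − (+8.527e-14/-1.383e+00) = 79.335525
converged: |Δa| < 1e-12 after 5 iterations
sag = a·(cosh(S/(2a)) − 1) = 79.335525·(cosh(1.215370) − 1) = 66.171417
T_max/T_min = cosh(S/(2a)) = 1.834070

a=79.336 sag=66.171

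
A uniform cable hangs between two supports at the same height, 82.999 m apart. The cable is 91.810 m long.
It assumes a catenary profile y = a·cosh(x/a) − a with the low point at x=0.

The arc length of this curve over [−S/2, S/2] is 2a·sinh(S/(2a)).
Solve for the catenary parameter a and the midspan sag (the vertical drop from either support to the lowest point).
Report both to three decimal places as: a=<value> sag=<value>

a=52.807 sag=17.163

seed: a₀ = √(S³/(24(L−S))) = √(82.999³/(24·8.811)) = 51.998530
iter 1: u=0.798090  f(a)=+2.849e-01  f'(a)=-3.610e-01  a ← 51.998530 − (+2.849e-01/-3.610e-01) = 52.787779
iter 2: u=0.786157  f(a)=+6.616e-03  f'(a)=-3.444e-01  a ← 52.787779 − (+6.616e-03/-3.444e-01) = 52.806991
iter 3: u=0.785871  f(a)=+3.756e-06  f'(a)=-3.440e-01  a ← 52.806991 − (+3.756e-06/-3.440e-01) = 52.807001
iter 4: u=0.785871  f(a)=+1.208e-12  f'(a)=-3.440e-01  a ← 52.807001 − (+1.208e-12/-3.440e-01) = 52.807001
converged: |Δa| < 1e-12 after 4 iterations
sag = a·(cosh(S/(2a)) − 1) = 52.807001·(cosh(0.785871) − 1) = 17.163338
T_max/T_min = cosh(S/(2a)) = 1.325020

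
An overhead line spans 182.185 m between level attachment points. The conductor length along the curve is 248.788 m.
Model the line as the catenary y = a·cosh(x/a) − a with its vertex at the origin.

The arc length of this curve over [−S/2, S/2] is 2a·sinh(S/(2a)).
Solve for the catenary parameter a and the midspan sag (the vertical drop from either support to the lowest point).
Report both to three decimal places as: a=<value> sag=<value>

a=64.630 sag=75.552

seed: a₀ = √(S³/(24(L−S))) = √(182.185³/(24·66.603)) = 61.505848
iter 1: u=1.481038  f(a)=+7.698e+00  f'(a)=-2.680e+00  a ← 61.505848 − (+7.698e+00/-2.680e+00) = 64.378685
iter 2: u=1.414948  f(a)=+5.722e-01  f'(a)=-2.295e+00  a ← 64.378685 − (+5.722e-01/-2.295e+00) = 64.628038
iter 3: u=1.409489  f(a)=+3.723e-03  f'(a)=-2.265e+00  a ← 64.628038 − (+3.723e-03/-2.265e+00) = 64.629682
iter 4: u=1.409453  f(a)=+1.598e-07  f'(a)=-2.265e+00  a ← 64.629682 − (+1.598e-07/-2.265e+00) = 64.629682
iter 5: u=1.409453  f(a)=+2.842e-14  f'(a)=-2.265e+00  a ← 64.629682 − (+2.842e-14/-2.265e+00) = 64.629682
converged: |Δa| < 1e-12 after 5 iterations
sag = a·(cosh(S/(2a)) − 1) = 64.629682·(cosh(1.409453) − 1) = 75.551854
T_max/T_min = cosh(S/(2a)) = 2.168996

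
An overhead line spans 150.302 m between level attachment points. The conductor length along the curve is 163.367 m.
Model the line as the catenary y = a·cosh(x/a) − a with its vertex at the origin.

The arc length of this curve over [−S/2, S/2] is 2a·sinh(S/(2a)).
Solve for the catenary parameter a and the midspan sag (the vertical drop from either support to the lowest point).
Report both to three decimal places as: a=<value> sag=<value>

a=105.391 sag=27.949

seed: a₀ = √(S³/(24(L−S))) = √(150.302³/(24·13.065)) = 104.060716
iter 1: u=0.722184  f(a)=+3.450e-01  f'(a)=-2.644e-01  a ← 104.060716 − (+3.450e-01/-2.644e-01) = 105.365195
iter 2: u=0.713243  f(a)=+6.594e-03  f'(a)=-2.544e-01  a ← 105.365195 − (+6.594e-03/-2.544e-01) = 105.391112
iter 3: u=0.713068  f(a)=+2.513e-06  f'(a)=-2.542e-01  a ← 105.391112 − (+2.513e-06/-2.542e-01) = 105.391122
iter 4: u=0.713068  f(a)=+4.263e-13  f'(a)=-2.542e-01  a ← 105.391122 − (+4.263e-13/-2.542e-01) = 105.391122
converged: |Δa| < 1e-12 after 4 iterations
sag = a·(cosh(S/(2a)) − 1) = 105.391122·(cosh(0.713068) − 1) = 27.948605
T_max/T_min = cosh(S/(2a)) = 1.265189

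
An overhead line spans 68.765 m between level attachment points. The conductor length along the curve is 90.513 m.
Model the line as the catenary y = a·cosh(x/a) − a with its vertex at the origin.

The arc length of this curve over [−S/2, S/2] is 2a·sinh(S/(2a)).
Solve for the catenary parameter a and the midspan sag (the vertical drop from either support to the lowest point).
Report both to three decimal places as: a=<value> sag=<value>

a=26.067 sag=26.160

seed: a₀ = √(S³/(24(L−S))) = √(68.765³/(24·21.748)) = 24.959500
iter 1: u=1.377532  f(a)=+2.159e+00  f'(a)=-2.097e+00  a ← 24.959500 − (+2.159e+00/-2.097e+00) = 25.989361
iter 2: u=1.322945  f(a)=+1.408e-01  f'(a)=-1.831e+00  a ← 25.989361 − (+1.408e-01/-1.831e+00) = 26.066266
iter 3: u=1.319042  f(a)=+6.915e-04  f'(a)=-1.813e+00  a ← 26.066266 − (+6.915e-04/-1.813e+00) = 26.066647
iter 4: u=1.319023  f(a)=+1.686e-08  f'(a)=-1.813e+00  a ← 26.066647 − (+1.686e-08/-1.813e+00) = 26.066647
iter 5: u=1.319023  f(a)=-2.842e-14  f'(a)=-1.813e+00  a ← 26.066647 − (-2.842e-14/-1.813e+00) = 26.066647
converged: |Δa| < 1e-12 after 5 iterations
sag = a·(cosh(S/(2a)) − 1) = 26.066647·(cosh(1.319023) − 1) = 26.159983
T_max/T_min = cosh(S/(2a)) = 2.003581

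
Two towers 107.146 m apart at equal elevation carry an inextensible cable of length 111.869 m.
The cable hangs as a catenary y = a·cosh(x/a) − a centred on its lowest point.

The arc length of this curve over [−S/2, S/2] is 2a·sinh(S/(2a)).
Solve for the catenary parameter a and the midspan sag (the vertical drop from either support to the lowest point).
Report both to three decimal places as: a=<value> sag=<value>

a=104.853 sag=13.986

seed: a₀ = √(S³/(24(L−S))) = √(107.146³/(24·4.723)) = 104.171604
iter 1: u=0.514276  f(a)=+6.285e-02  f'(a)=-9.310e-02  a ← 104.171604 − (+6.285e-02/-9.310e-02) = 104.846715
iter 2: u=0.510965  f(a)=+6.162e-04  f'(a)=-9.128e-02  a ← 104.846715 − (+6.162e-04/-9.128e-02) = 104.853467
iter 3: u=0.510932  f(a)=+6.054e-08  f'(a)=-9.126e-02  a ← 104.853467 − (+6.054e-08/-9.126e-02) = 104.853467
iter 4: u=0.510932  f(a)=+2.842e-14  f'(a)=-9.126e-02  a ← 104.853467 − (+2.842e-14/-9.126e-02) = 104.853467
converged: |Δa| < 1e-12 after 4 iterations
sag = a·(cosh(S/(2a)) − 1) = 104.853467·(cosh(0.510932) − 1) = 13.986416
T_max/T_min = cosh(S/(2a)) = 1.133390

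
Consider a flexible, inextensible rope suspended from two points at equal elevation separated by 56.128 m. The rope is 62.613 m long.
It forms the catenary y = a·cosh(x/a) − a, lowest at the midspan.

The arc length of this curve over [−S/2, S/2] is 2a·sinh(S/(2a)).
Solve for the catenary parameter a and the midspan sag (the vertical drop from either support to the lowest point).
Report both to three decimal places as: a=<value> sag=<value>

a=34.275 sag=12.146

seed: a₀ = √(S³/(24(L−S))) = √(56.128³/(24·6.485)) = 33.706118
iter 1: u=0.832608  f(a)=+2.285e-01  f'(a)=-4.121e-01  a ← 33.706118 − (+2.285e-01/-4.121e-01) = 34.260608
iter 2: u=0.819133  f(a)=+5.761e-03  f'(a)=-3.916e-01  a ← 34.260608 − (+5.761e-03/-3.916e-01) = 34.275321
iter 3: u=0.818782  f(a)=+3.872e-06  f'(a)=-3.911e-01  a ← 34.275321 − (+3.872e-06/-3.911e-01) = 34.275331
iter 4: u=0.818781  f(a)=+1.734e-12  f'(a)=-3.911e-01  a ← 34.275331 − (+1.734e-12/-3.911e-01) = 34.275331
converged: |Δa| < 1e-12 after 4 iterations
sag = a·(cosh(S/(2a)) − 1) = 34.275331·(cosh(0.818781) − 1) = 12.145519
T_max/T_min = cosh(S/(2a)) = 1.354352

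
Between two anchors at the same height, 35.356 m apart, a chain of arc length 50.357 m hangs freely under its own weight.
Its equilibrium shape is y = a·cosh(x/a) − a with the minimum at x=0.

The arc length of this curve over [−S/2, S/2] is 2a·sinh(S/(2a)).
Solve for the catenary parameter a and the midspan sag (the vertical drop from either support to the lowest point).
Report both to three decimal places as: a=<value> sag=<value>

seed: a₀ = √(S³/(24(L−S))) = √(35.356³/(24·15.001)) = 11.079724
iter 1: u=1.595527  f(a)=+2.029e+00  f'(a)=-3.463e+00  a ← 11.079724 − (+2.029e+00/-3.463e+00) = 11.665748
iter 2: u=1.515376  f(a)=+1.721e-01  f'(a)=-2.898e+00  a ← 11.665748 − (+1.721e-01/-2.898e+00) = 11.725137
iter 3: u=1.507701  f(a)=+1.492e-03  f'(a)=-2.848e+00  a ← 11.725137 − (+1.492e-03/-2.848e+00) = 11.725660
iter 4: u=1.507634  f(a)=+1.142e-07  f'(a)=-2.848e+00  a ← 11.725660 − (+1.142e-07/-2.848e+00) = 11.725660
iter 5: u=1.507634  f(a)=-1.421e-14  f'(a)=-2.848e+00  a ← 11.725660 − (-1.421e-14/-2.848e+00) = 11.725660
converged: |Δa| < 1e-12 after 5 iterations
sag = a·(cosh(S/(2a)) − 1) = 11.725660·(cosh(1.507634) − 1) = 16.049292
T_max/T_min = cosh(S/(2a)) = 2.368732

a=11.726 sag=16.049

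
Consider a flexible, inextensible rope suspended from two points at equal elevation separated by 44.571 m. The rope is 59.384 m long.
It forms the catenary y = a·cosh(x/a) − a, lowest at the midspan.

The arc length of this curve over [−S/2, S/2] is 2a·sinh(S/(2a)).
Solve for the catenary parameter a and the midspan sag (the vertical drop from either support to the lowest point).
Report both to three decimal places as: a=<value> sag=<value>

a=16.515 sag=17.461

seed: a₀ = √(S³/(24(L−S))) = √(44.571³/(24·14.813)) = 15.781615
iter 1: u=1.412118  f(a)=+1.549e+00  f'(a)=-2.279e+00  a ← 15.781615 − (+1.549e+00/-2.279e+00) = 16.461229
iter 2: u=1.353818  f(a)=+1.057e-01  f'(a)=-1.978e+00  a ← 16.461229 − (+1.057e-01/-1.978e+00) = 16.514658
iter 3: u=1.349438  f(a)=+5.715e-04  f'(a)=-1.957e+00  a ← 16.514658 − (+5.715e-04/-1.957e+00) = 16.514950
iter 4: u=1.349414  f(a)=+1.691e-08  f'(a)=-1.956e+00  a ← 16.514950 − (+1.691e-08/-1.956e+00) = 16.514950
iter 5: u=1.349414  f(a)=-7.105e-15  f'(a)=-1.956e+00  a ← 16.514950 − (-7.105e-15/-1.956e+00) = 16.514950
converged: |Δa| < 1e-12 after 5 iterations
sag = a·(cosh(S/(2a)) − 1) = 16.514950·(cosh(1.349414) − 1) = 17.460901
T_max/T_min = cosh(S/(2a)) = 2.057278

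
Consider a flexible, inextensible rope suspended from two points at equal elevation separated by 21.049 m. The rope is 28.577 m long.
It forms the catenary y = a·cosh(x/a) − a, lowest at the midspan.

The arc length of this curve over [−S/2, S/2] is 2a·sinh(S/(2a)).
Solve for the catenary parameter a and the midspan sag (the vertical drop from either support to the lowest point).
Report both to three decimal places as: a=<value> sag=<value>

a=7.542 sag=8.615

seed: a₀ = √(S³/(24(L−S))) = √(21.049³/(24·7.528)) = 7.184586
iter 1: u=1.464872  f(a)=+8.502e-01  f'(a)=-2.581e+00  a ← 7.184586 − (+8.502e-01/-2.581e+00) = 7.513982
iter 2: u=1.400655  f(a)=+6.197e-02  f'(a)=-2.217e+00  a ← 7.513982 − (+6.197e-02/-2.217e+00) = 7.541928
iter 3: u=1.395465  f(a)=+3.864e-04  f'(a)=-2.190e+00  a ← 7.541928 − (+3.864e-04/-2.190e+00) = 7.542104
iter 4: u=1.395433  f(a)=+1.523e-08  f'(a)=-2.190e+00  a ← 7.542104 − (+1.523e-08/-2.190e+00) = 7.542104
iter 5: u=1.395433  f(a)=-7.105e-15  f'(a)=-2.190e+00  a ← 7.542104 − (-7.105e-15/-2.190e+00) = 7.542104
converged: |Δa| < 1e-12 after 5 iterations
sag = a·(cosh(S/(2a)) − 1) = 7.542104·(cosh(1.395433) − 1) = 8.614769
T_max/T_min = cosh(S/(2a)) = 2.142224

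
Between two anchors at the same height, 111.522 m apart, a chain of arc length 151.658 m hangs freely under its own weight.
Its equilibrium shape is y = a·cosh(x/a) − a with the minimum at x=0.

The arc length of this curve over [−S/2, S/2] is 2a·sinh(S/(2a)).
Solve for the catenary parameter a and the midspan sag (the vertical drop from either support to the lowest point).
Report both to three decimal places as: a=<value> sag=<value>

a=39.846 sag=45.815

seed: a₀ = √(S³/(24(L−S))) = √(111.522³/(24·40.136)) = 37.946188
iter 1: u=1.469476  f(a)=+4.563e+00  f'(a)=-2.609e+00  a ← 37.946188 − (+4.563e+00/-2.609e+00) = 39.695217
iter 2: u=1.404728  f(a)=+3.344e-01  f'(a)=-2.239e+00  a ← 39.695217 − (+3.344e-01/-2.239e+00) = 39.844575
iter 3: u=1.399463  f(a)=+2.111e-03  f'(a)=-2.211e+00  a ← 39.844575 − (+2.111e-03/-2.211e+00) = 39.845529
iter 4: u=1.399429  f(a)=+8.526e-08  f'(a)=-2.211e+00  a ← 39.845529 − (+8.526e-08/-2.211e+00) = 39.845529
iter 5: u=1.399429  f(a)=+0.000e+00  f'(a)=-2.211e+00  a ← 39.845529 − (+0.000e+00/-2.211e+00) = 39.845529
converged: |Δa| < 1e-12 after 5 iterations
sag = a·(cosh(S/(2a)) − 1) = 39.845529·(cosh(1.399429) − 1) = 45.814867
T_max/T_min = cosh(S/(2a)) = 2.149812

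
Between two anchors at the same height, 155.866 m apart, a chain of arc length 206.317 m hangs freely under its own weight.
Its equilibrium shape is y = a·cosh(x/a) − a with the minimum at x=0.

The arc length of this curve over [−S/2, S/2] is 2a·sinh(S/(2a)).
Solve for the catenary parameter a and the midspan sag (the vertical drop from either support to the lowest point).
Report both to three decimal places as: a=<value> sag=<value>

a=58.458 sag=60.113

seed: a₀ = √(S³/(24(L−S))) = √(155.866³/(24·50.451)) = 55.922500
iter 1: u=1.393589  f(a)=+5.132e+00  f'(a)=-2.180e+00  a ← 55.922500 − (+5.132e+00/-2.180e+00) = 58.276598
iter 2: u=1.337295  f(a)=+3.418e-01  f'(a)=-1.898e+00  a ← 58.276598 − (+3.418e-01/-1.898e+00) = 58.456666
iter 3: u=1.333176  f(a)=+1.756e-03  f'(a)=-1.879e+00  a ← 58.456666 − (+1.756e-03/-1.879e+00) = 58.457601
iter 4: u=1.333154  f(a)=+4.687e-08  f'(a)=-1.879e+00  a ← 58.457601 − (+4.687e-08/-1.879e+00) = 58.457601
iter 5: u=1.333154  f(a)=+2.842e-14  f'(a)=-1.879e+00  a ← 58.457601 − (+2.842e-14/-1.879e+00) = 58.457601
converged: |Δa| < 1e-12 after 5 iterations
sag = a·(cosh(S/(2a)) − 1) = 58.457601·(cosh(1.333154) − 1) = 60.112915
T_max/T_min = cosh(S/(2a)) = 2.028316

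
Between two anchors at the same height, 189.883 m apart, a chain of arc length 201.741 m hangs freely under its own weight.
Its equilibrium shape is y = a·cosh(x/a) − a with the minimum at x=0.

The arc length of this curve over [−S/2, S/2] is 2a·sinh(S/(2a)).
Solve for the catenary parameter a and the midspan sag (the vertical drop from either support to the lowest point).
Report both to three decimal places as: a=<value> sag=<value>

a=156.535 sag=29.686

seed: a₀ = √(S³/(24(L−S))) = √(189.883³/(24·11.858)) = 155.102138
iter 1: u=0.612122  f(a)=+2.241e-01  f'(a)=-1.587e-01  a ← 155.102138 − (+2.241e-01/-1.587e-01) = 156.514432
iter 2: u=0.606599  f(a)=+3.098e-03  f'(a)=-1.544e-01  a ← 156.514432 − (+3.098e-03/-1.544e-01) = 156.534505
iter 3: u=0.606521  f(a)=+6.104e-07  f'(a)=-1.543e-01  a ← 156.534505 − (+6.104e-07/-1.543e-01) = 156.534509
iter 4: u=0.606521  f(a)=+2.842e-14  f'(a)=-1.543e-01  a ← 156.534509 − (+2.842e-14/-1.543e-01) = 156.534509
converged: |Δa| < 1e-12 after 4 iterations
sag = a·(cosh(S/(2a)) − 1) = 156.534509·(cosh(0.606521) − 1) = 29.685550
T_max/T_min = cosh(S/(2a)) = 1.189642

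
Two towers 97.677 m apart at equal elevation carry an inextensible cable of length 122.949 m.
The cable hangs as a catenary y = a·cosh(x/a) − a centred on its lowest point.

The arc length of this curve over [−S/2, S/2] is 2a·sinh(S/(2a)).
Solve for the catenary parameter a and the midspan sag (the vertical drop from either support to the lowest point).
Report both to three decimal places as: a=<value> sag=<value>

a=40.637 sag=33.055

seed: a₀ = √(S³/(24(L−S))) = √(97.677³/(24·25.272)) = 39.197922
iter 1: u=1.245946  f(a)=+2.036e+00  f'(a)=-1.501e+00  a ← 39.197922 − (+2.036e+00/-1.501e+00) = 40.554090
iter 2: u=1.204281  f(a)=+1.104e-01  f'(a)=-1.342e+00  a ← 40.554090 − (+1.104e-01/-1.342e+00) = 40.636355
iter 3: u=1.201843  f(a)=+3.661e-04  f'(a)=-1.333e+00  a ← 40.636355 − (+3.661e-04/-1.333e+00) = 40.636629
iter 4: u=1.201834  f(a)=+4.054e-09  f'(a)=-1.333e+00  a ← 40.636629 − (+4.054e-09/-1.333e+00) = 40.636629
iter 5: u=1.201834  f(a)=-2.842e-14  f'(a)=-1.333e+00  a ← 40.636629 − (-2.842e-14/-1.333e+00) = 40.636629
converged: |Δa| < 1e-12 after 5 iterations
sag = a·(cosh(S/(2a)) − 1) = 40.636629·(cosh(1.201834) − 1) = 33.054956
T_max/T_min = cosh(S/(2a)) = 1.813428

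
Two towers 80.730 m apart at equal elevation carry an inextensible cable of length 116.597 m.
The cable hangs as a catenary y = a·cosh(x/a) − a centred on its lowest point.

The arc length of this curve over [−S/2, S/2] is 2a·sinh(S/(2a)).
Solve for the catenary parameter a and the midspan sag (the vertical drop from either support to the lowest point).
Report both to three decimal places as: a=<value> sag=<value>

a=26.227 sag=37.700

seed: a₀ = √(S³/(24(L−S))) = √(80.730³/(24·35.867)) = 24.722893
iter 1: u=1.632697  f(a)=+5.095e+00  f'(a)=-3.752e+00  a ← 24.722893 − (+5.095e+00/-3.752e+00) = 26.080826
iter 2: u=1.547689  f(a)=+4.499e-01  f'(a)=-3.116e+00  a ← 26.080826 − (+4.499e-01/-3.116e+00) = 26.225202
iter 3: u=1.539168  f(a)=+4.259e-03  f'(a)=-3.058e+00  a ← 26.225202 − (+4.259e-03/-3.058e+00) = 26.226595
iter 4: u=1.539087  f(a)=+3.896e-07  f'(a)=-3.057e+00  a ← 26.226595 − (+3.896e-07/-3.057e+00) = 26.226595
iter 5: u=1.539087  f(a)=-1.421e-14  f'(a)=-3.057e+00  a ← 26.226595 − (-1.421e-14/-3.057e+00) = 26.226595
converged: |Δa| < 1e-12 after 5 iterations
sag = a·(cosh(S/(2a)) − 1) = 26.226595·(cosh(1.539087) − 1) = 37.699529
T_max/T_min = cosh(S/(2a)) = 2.437454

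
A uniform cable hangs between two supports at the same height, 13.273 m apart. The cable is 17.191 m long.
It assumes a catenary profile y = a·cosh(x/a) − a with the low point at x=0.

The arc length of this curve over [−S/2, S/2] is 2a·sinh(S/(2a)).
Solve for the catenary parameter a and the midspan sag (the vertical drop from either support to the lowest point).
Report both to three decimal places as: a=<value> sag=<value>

a=5.194 sag=4.849

seed: a₀ = √(S³/(24(L−S))) = √(13.273³/(24·3.918)) = 4.986729
iter 1: u=1.330832  f(a)=+3.620e-01  f'(a)=-1.868e+00  a ← 4.986729 − (+3.620e-01/-1.868e+00) = 5.180511
iter 2: u=1.281051  f(a)=+2.217e-02  f'(a)=-1.645e+00  a ← 5.180511 − (+2.217e-02/-1.645e+00) = 5.193983
iter 3: u=1.277729  f(a)=+9.515e-05  f'(a)=-1.631e+00  a ← 5.193983 − (+9.515e-05/-1.631e+00) = 5.194041
iter 4: u=1.277714  f(a)=+1.770e-09  f'(a)=-1.631e+00  a ← 5.194041 − (+1.770e-09/-1.631e+00) = 5.194041
iter 5: u=1.277714  f(a)=+0.000e+00  f'(a)=-1.631e+00  a ← 5.194041 − (+0.000e+00/-1.631e+00) = 5.194041
converged: |Δa| < 1e-12 after 5 iterations
sag = a·(cosh(S/(2a)) − 1) = 5.194041·(cosh(1.277714) − 1) = 4.848901
T_max/T_min = cosh(S/(2a)) = 1.933551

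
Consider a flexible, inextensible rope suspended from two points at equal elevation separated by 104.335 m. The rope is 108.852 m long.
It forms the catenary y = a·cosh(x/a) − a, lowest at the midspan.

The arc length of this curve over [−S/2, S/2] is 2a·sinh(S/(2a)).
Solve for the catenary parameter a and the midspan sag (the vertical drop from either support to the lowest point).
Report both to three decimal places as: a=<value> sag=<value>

seed: a₀ = √(S³/(24(L−S))) = √(104.335³/(24·4.517)) = 102.356250
iter 1: u=0.509666  f(a)=+5.903e-02  f'(a)=-9.057e-02  a ← 102.356250 − (+5.903e-02/-9.057e-02) = 103.007988
iter 2: u=0.506441  f(a)=+5.686e-04  f'(a)=-8.884e-02  a ← 103.007988 − (+5.686e-04/-8.884e-02) = 103.014388
iter 3: u=0.506410  f(a)=+5.388e-08  f'(a)=-8.882e-02  a ← 103.014388 − (+5.388e-08/-8.882e-02) = 103.014389
iter 4: u=0.506410  f(a)=-1.421e-14  f'(a)=-8.882e-02  a ← 103.014389 − (-1.421e-14/-8.882e-02) = 103.014389
converged: |Δa| < 1e-12 after 4 iterations
sag = a·(cosh(S/(2a)) − 1) = 103.014389·(cosh(0.506410) − 1) = 13.493782
T_max/T_min = cosh(S/(2a)) = 1.130989

a=103.014 sag=13.494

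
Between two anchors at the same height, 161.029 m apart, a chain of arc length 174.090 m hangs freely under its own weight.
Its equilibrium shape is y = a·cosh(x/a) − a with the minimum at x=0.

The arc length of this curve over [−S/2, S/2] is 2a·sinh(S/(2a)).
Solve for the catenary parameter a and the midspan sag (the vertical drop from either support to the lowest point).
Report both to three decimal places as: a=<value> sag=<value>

a=116.794 sag=28.869

seed: a₀ = √(S³/(24(L−S))) = √(161.029³/(24·13.061)) = 115.415014
iter 1: u=0.697609  f(a)=+3.215e-01  f'(a)=-2.375e-01  a ← 115.415014 − (+3.215e-01/-2.375e-01) = 116.768558
iter 2: u=0.689522  f(a)=+5.744e-03  f'(a)=-2.291e-01  a ← 116.768558 − (+5.744e-03/-2.291e-01) = 116.793626
iter 3: u=0.689374  f(a)=+1.907e-06  f'(a)=-2.290e-01  a ← 116.793626 − (+1.907e-06/-2.290e-01) = 116.793635
iter 4: u=0.689374  f(a)=+2.274e-13  f'(a)=-2.290e-01  a ← 116.793635 − (+2.274e-13/-2.290e-01) = 116.793635
converged: |Δa| < 1e-12 after 4 iterations
sag = a·(cosh(S/(2a)) − 1) = 116.793635·(cosh(0.689374) − 1) = 28.868938
T_max/T_min = cosh(S/(2a)) = 1.247179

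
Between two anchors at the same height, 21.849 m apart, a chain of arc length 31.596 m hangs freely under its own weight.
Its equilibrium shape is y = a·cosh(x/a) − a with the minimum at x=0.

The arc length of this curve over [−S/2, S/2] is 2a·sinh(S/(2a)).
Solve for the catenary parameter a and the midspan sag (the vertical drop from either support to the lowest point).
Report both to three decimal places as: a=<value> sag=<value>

a=7.085 sag=10.229

seed: a₀ = √(S³/(24(L−S))) = √(21.849³/(24·9.747)) = 6.677382
iter 1: u=1.636045  f(a)=+1.391e+00  f'(a)=-3.779e+00  a ← 6.677382 − (+1.391e+00/-3.779e+00) = 7.045373
iter 2: u=1.550592  f(a)=+1.232e-01  f'(a)=-3.137e+00  a ← 7.045373 − (+1.232e-01/-3.137e+00) = 7.084665
iter 3: u=1.541993  f(a)=+1.176e-03  f'(a)=-3.077e+00  a ← 7.084665 − (+1.176e-03/-3.077e+00) = 7.085047
iter 4: u=1.541909  f(a)=+1.093e-07  f'(a)=-3.077e+00  a ← 7.085047 − (+1.093e-07/-3.077e+00) = 7.085047
iter 5: u=1.541909  f(a)=+7.105e-15  f'(a)=-3.077e+00  a ← 7.085047 − (+7.105e-15/-3.077e+00) = 7.085047
converged: |Δa| < 1e-12 after 5 iterations
sag = a·(cosh(S/(2a)) − 1) = 7.085047·(cosh(1.541909) − 1) = 10.228956
T_max/T_min = cosh(S/(2a)) = 2.443739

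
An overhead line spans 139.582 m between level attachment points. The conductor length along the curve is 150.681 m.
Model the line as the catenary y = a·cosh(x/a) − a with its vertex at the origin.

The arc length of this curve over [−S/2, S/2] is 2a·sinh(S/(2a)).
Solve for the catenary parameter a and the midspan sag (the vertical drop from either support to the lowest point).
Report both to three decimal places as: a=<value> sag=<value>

a=102.224 sag=24.764

seed: a₀ = √(S³/(24(L−S))) = √(139.582³/(24·11.099)) = 101.040754
iter 1: u=0.690721  f(a)=+2.678e-01  f'(a)=-2.304e-01  a ← 101.040754 − (+2.678e-01/-2.304e-01) = 102.203272
iter 2: u=0.682865  f(a)=+4.692e-03  f'(a)=-2.223e-01  a ← 102.203272 − (+4.692e-03/-2.223e-01) = 102.224373
iter 3: u=0.682724  f(a)=+1.497e-06  f'(a)=-2.222e-01  a ← 102.224373 − (+1.497e-06/-2.222e-01) = 102.224380
iter 4: u=0.682724  f(a)=+1.990e-13  f'(a)=-2.222e-01  a ← 102.224380 − (+1.990e-13/-2.222e-01) = 102.224380
converged: |Δa| < 1e-12 after 4 iterations
sag = a·(cosh(S/(2a)) − 1) = 102.224380·(cosh(0.682724) − 1) = 24.763867
T_max/T_min = cosh(S/(2a)) = 1.242250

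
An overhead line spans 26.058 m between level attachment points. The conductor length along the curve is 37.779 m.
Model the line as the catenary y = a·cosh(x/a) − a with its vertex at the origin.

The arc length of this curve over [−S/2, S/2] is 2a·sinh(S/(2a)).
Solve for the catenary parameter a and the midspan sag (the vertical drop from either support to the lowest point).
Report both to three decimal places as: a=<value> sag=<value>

seed: a₀ = √(S³/(24(L−S))) = √(26.058³/(24·11.721)) = 7.930922
iter 1: u=1.642810  f(a)=+1.687e+00  f'(a)=-3.834e+00  a ← 7.930922 − (+1.687e+00/-3.834e+00) = 8.370942
iter 2: u=1.556456  f(a)=+1.506e-01  f'(a)=-3.178e+00  a ← 8.370942 − (+1.506e-01/-3.178e+00) = 8.418331
iter 3: u=1.547694  f(a)=+1.459e-03  f'(a)=-3.116e+00  a ← 8.418331 − (+1.459e-03/-3.116e+00) = 8.418799
iter 4: u=1.547608  f(a)=+1.400e-07  f'(a)=-3.116e+00  a ← 8.418799 − (+1.400e-07/-3.116e+00) = 8.418799
iter 5: u=1.547608  f(a)=-7.105e-15  f'(a)=-3.116e+00  a ← 8.418799 − (-7.105e-15/-3.116e+00) = 8.418799
converged: |Δa| < 1e-12 after 5 iterations
sag = a·(cosh(S/(2a)) − 1) = 8.418799·(cosh(1.547608) − 1) = 12.261854
T_max/T_min = cosh(S/(2a)) = 2.456485

a=8.419 sag=12.262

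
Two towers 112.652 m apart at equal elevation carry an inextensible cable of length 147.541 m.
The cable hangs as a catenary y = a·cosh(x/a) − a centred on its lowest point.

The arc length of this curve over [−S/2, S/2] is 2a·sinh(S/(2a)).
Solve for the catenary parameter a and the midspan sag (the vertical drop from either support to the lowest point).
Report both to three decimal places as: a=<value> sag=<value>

seed: a₀ = √(S³/(24(L−S))) = √(112.652³/(24·34.889)) = 41.319825
iter 1: u=1.363171  f(a)=+3.389e+00  f'(a)=-2.024e+00  a ← 41.319825 − (+3.389e+00/-2.024e+00) = 42.994049
iter 2: u=1.310088  f(a)=+2.168e-01  f'(a)=-1.773e+00  a ← 42.994049 − (+2.168e-01/-1.773e+00) = 43.116384
iter 3: u=1.306371  f(a)=+1.022e-03  f'(a)=-1.756e+00  a ← 43.116384 − (+1.022e-03/-1.756e+00) = 43.116966
iter 4: u=1.306354  f(a)=+2.295e-08  f'(a)=-1.756e+00  a ← 43.116966 − (+2.295e-08/-1.756e+00) = 43.116966
iter 5: u=1.306354  f(a)=+0.000e+00  f'(a)=-1.756e+00  a ← 43.116966 − (+0.000e+00/-1.756e+00) = 43.116966
converged: |Δa| < 1e-12 after 5 iterations
sag = a·(cosh(S/(2a)) − 1) = 43.116966·(cosh(1.306354) − 1) = 42.329856
T_max/T_min = cosh(S/(2a)) = 1.981745

a=43.117 sag=42.330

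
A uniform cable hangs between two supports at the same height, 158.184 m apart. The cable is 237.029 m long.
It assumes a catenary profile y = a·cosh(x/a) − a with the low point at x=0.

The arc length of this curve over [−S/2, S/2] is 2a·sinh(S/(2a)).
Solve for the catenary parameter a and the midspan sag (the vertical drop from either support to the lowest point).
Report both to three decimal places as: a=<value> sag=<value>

a=48.826 sag=79.353

seed: a₀ = √(S³/(24(L−S))) = √(158.184³/(24·78.845)) = 45.735258
iter 1: u=1.729344  f(a)=+1.267e+01  f'(a)=-4.595e+00  a ← 45.735258 − (+1.267e+01/-4.595e+00) = 48.491267
iter 2: u=1.631057  f(a)=+1.235e+00  f'(a)=-3.739e+00  a ← 48.491267 − (+1.235e+00/-3.739e+00) = 48.821591
iter 3: u=1.620021  f(a)=+1.455e-02  f'(a)=-3.652e+00  a ← 48.821591 − (+1.455e-02/-3.652e+00) = 48.825575
iter 4: u=1.619889  f(a)=+2.072e-06  f'(a)=-3.651e+00  a ← 48.825575 − (+2.072e-06/-3.651e+00) = 48.825576
iter 5: u=1.619889  f(a)=+8.527e-14  f'(a)=-3.651e+00  a ← 48.825576 − (+8.527e-14/-3.651e+00) = 48.825576
converged: |Δa| < 1e-12 after 5 iterations
sag = a·(cosh(S/(2a)) − 1) = 48.825576·(cosh(1.619889) − 1) = 79.352517
T_max/T_min = cosh(S/(2a)) = 2.625224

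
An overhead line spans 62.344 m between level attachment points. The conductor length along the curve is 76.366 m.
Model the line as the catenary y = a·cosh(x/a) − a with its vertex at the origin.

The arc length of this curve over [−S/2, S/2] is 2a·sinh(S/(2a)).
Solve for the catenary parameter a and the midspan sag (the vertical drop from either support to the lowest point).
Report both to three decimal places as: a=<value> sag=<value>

a=27.696 sag=19.474

seed: a₀ = √(S³/(24(L−S))) = √(62.344³/(24·14.022)) = 26.833751
iter 1: u=1.161671  f(a)=+9.771e-01  f'(a)=-1.193e+00  a ← 26.833751 − (+9.771e-01/-1.193e+00) = 27.652704
iter 2: u=1.127268  f(a)=+4.652e-02  f'(a)=-1.082e+00  a ← 27.652704 − (+4.652e-02/-1.082e+00) = 27.695695
iter 3: u=1.125518  f(a)=+1.171e-04  f'(a)=-1.077e+00  a ← 27.695695 − (+1.171e-04/-1.077e+00) = 27.695804
iter 4: u=1.125513  f(a)=+7.459e-10  f'(a)=-1.077e+00  a ← 27.695804 − (+7.459e-10/-1.077e+00) = 27.695804
iter 5: u=1.125513  f(a)=+0.000e+00  f'(a)=-1.077e+00  a ← 27.695804 − (+0.000e+00/-1.077e+00) = 27.695804
converged: |Δa| < 1e-12 after 5 iterations
sag = a·(cosh(S/(2a)) − 1) = 27.695804·(cosh(1.125513) − 1) = 19.474092
T_max/T_min = cosh(S/(2a)) = 1.703142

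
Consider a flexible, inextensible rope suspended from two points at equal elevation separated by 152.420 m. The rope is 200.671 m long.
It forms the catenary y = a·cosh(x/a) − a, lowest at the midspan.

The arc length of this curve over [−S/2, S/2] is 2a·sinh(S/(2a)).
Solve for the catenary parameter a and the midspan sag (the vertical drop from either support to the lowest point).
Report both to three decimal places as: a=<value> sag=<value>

seed: a₀ = √(S³/(24(L−S))) = √(152.420³/(24·48.251)) = 55.297329
iter 1: u=1.378186  f(a)=+4.795e+00  f'(a)=-2.100e+00  a ← 55.297329 − (+4.795e+00/-2.100e+00) = 57.580843
iter 2: u=1.323530  f(a)=+3.130e-01  f'(a)=-1.834e+00  a ← 57.580843 − (+3.130e-01/-1.834e+00) = 57.751532
iter 3: u=1.319619  f(a)=+1.540e-03  f'(a)=-1.816e+00  a ← 57.751532 − (+1.540e-03/-1.816e+00) = 57.752380
iter 4: u=1.319599  f(a)=+3.768e-08  f'(a)=-1.816e+00  a ← 57.752380 − (+3.768e-08/-1.816e+00) = 57.752380
iter 5: u=1.319599  f(a)=-2.842e-14  f'(a)=-1.816e+00  a ← 57.752380 − (-2.842e-14/-1.816e+00) = 57.752380
converged: |Δa| < 1e-12 after 5 iterations
sag = a·(cosh(S/(2a)) − 1) = 57.752380·(cosh(1.319599) − 1) = 58.017003
T_max/T_min = cosh(S/(2a)) = 2.004582

a=57.752 sag=58.017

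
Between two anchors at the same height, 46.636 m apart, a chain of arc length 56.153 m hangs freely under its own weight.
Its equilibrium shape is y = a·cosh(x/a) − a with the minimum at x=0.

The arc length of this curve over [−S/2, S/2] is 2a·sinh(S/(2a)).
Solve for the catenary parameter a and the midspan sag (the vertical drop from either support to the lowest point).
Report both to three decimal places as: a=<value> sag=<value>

seed: a₀ = √(S³/(24(L−S))) = √(46.636³/(24·9.517)) = 21.072996
iter 1: u=1.106535  f(a)=+5.999e-01  f'(a)=-1.019e+00  a ← 21.072996 − (+5.999e-01/-1.019e+00) = 21.661853
iter 2: u=1.076455  f(a)=+2.607e-02  f'(a)=-9.320e-01  a ← 21.661853 − (+2.607e-02/-9.320e-01) = 21.689820
iter 3: u=1.075067  f(a)=+5.415e-05  f'(a)=-9.281e-01  a ← 21.689820 − (+5.415e-05/-9.281e-01) = 21.689878
iter 4: u=1.075064  f(a)=+2.348e-10  f'(a)=-9.281e-01  a ← 21.689878 − (+2.348e-10/-9.281e-01) = 21.689878
iter 5: u=1.075064  f(a)=-2.132e-14  f'(a)=-9.281e-01  a ← 21.689878 − (-2.132e-14/-9.281e-01) = 21.689878
converged: |Δa| < 1e-12 after 5 iterations
sag = a·(cosh(S/(2a)) − 1) = 21.689878·(cosh(1.075064) − 1) = 13.788857
T_max/T_min = cosh(S/(2a)) = 1.635728

a=21.690 sag=13.789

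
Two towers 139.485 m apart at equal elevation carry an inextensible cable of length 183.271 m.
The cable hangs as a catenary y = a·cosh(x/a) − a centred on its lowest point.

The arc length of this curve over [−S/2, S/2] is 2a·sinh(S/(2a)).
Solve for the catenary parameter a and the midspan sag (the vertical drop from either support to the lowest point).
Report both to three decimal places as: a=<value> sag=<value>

a=53.056 sag=52.831

seed: a₀ = √(S³/(24(L−S))) = √(139.485³/(24·43.786)) = 50.818051
iter 1: u=1.372396  f(a)=+4.313e+00  f'(a)=-2.070e+00  a ← 50.818051 − (+4.313e+00/-2.070e+00) = 52.901353
iter 2: u=1.318350  f(a)=+2.794e-01  f'(a)=-1.810e+00  a ← 52.901353 − (+2.794e-01/-1.810e+00) = 53.055722
iter 3: u=1.314514  f(a)=+1.352e-03  f'(a)=-1.793e+00  a ← 53.055722 − (+1.352e-03/-1.793e+00) = 53.056476
iter 4: u=1.314496  f(a)=+3.201e-08  f'(a)=-1.793e+00  a ← 53.056476 − (+3.201e-08/-1.793e+00) = 53.056476
iter 5: u=1.314496  f(a)=+0.000e+00  f'(a)=-1.793e+00  a ← 53.056476 − (+0.000e+00/-1.793e+00) = 53.056476
converged: |Δa| < 1e-12 after 5 iterations
sag = a·(cosh(S/(2a)) − 1) = 53.056476·(cosh(1.314496) − 1) = 52.830513
T_max/T_min = cosh(S/(2a)) = 1.995741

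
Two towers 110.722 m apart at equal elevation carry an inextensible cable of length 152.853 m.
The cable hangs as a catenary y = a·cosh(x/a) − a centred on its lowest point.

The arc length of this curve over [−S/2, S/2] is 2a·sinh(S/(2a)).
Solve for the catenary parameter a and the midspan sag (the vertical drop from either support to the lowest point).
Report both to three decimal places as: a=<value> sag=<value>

a=38.570 sag=47.037

seed: a₀ = √(S³/(24(L−S))) = √(110.722³/(24·42.131)) = 36.639065
iter 1: u=1.510983  f(a)=+5.079e+00  f'(a)=-2.870e+00  a ← 36.639065 − (+5.079e+00/-2.870e+00) = 38.409155
iter 2: u=1.441349  f(a)=+3.913e-01  f'(a)=-2.443e+00  a ← 38.409155 − (+3.913e-01/-2.443e+00) = 38.569323
iter 3: u=1.435364  f(a)=+2.750e-03  f'(a)=-2.409e+00  a ← 38.569323 − (+2.750e-03/-2.409e+00) = 38.570465
iter 4: u=1.435321  f(a)=+1.380e-07  f'(a)=-2.408e+00  a ← 38.570465 − (+1.380e-07/-2.408e+00) = 38.570465
iter 5: u=1.435321  f(a)=-2.842e-14  f'(a)=-2.408e+00  a ← 38.570465 − (-2.842e-14/-2.408e+00) = 38.570465
converged: |Δa| < 1e-12 after 5 iterations
sag = a·(cosh(S/(2a)) − 1) = 38.570465·(cosh(1.435321) − 1) = 47.037307
T_max/T_min = cosh(S/(2a)) = 2.219516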